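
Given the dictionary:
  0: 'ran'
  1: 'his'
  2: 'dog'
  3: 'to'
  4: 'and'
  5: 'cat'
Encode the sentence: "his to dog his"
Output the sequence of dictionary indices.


Look up each word in the dictionary:
  'his' -> 1
  'to' -> 3
  'dog' -> 2
  'his' -> 1

Encoded: [1, 3, 2, 1]


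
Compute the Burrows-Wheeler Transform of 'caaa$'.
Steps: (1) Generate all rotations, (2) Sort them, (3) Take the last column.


Rotations (sorted):
  0: $caaa -> last char: a
  1: a$caa -> last char: a
  2: aa$ca -> last char: a
  3: aaa$c -> last char: c
  4: caaa$ -> last char: $


BWT = aaac$


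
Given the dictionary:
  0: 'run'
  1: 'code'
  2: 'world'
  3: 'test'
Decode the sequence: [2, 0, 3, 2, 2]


Look up each index in the dictionary:
  2 -> 'world'
  0 -> 'run'
  3 -> 'test'
  2 -> 'world'
  2 -> 'world'

Decoded: "world run test world world"


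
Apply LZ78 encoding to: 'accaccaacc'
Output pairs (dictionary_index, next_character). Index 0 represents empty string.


LZ78 encoding steps:
Dictionary: {0: ''}
Step 1: w='' (idx 0), next='a' -> output (0, 'a'), add 'a' as idx 1
Step 2: w='' (idx 0), next='c' -> output (0, 'c'), add 'c' as idx 2
Step 3: w='c' (idx 2), next='a' -> output (2, 'a'), add 'ca' as idx 3
Step 4: w='c' (idx 2), next='c' -> output (2, 'c'), add 'cc' as idx 4
Step 5: w='a' (idx 1), next='a' -> output (1, 'a'), add 'aa' as idx 5
Step 6: w='cc' (idx 4), end of input -> output (4, '')


Encoded: [(0, 'a'), (0, 'c'), (2, 'a'), (2, 'c'), (1, 'a'), (4, '')]


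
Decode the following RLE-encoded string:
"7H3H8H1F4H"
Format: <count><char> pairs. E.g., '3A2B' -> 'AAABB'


Expanding each <count><char> pair:
  7H -> 'HHHHHHH'
  3H -> 'HHH'
  8H -> 'HHHHHHHH'
  1F -> 'F'
  4H -> 'HHHH'

Decoded = HHHHHHHHHHHHHHHHHHFHHHH


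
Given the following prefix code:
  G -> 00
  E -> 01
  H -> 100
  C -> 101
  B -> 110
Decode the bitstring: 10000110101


Decoding step by step:
Bits 100 -> H
Bits 00 -> G
Bits 110 -> B
Bits 101 -> C


Decoded message: HGBC


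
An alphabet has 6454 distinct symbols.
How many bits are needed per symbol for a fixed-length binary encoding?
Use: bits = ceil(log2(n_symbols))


log2(6454) = 12.656
Bracket: 2^12 = 4096 < 6454 <= 2^13 = 8192
So ceil(log2(6454)) = 13

bits = ceil(log2(6454)) = ceil(12.656) = 13 bits


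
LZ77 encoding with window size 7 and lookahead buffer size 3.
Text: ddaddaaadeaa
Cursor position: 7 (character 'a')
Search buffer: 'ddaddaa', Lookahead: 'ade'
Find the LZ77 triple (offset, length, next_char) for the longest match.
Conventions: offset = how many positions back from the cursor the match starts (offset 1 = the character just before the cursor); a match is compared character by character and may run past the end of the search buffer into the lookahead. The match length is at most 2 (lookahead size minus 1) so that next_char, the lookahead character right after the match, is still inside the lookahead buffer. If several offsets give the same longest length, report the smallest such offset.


Try each offset into the search buffer:
  offset=1 (pos 6, char 'a'): match length 1
  offset=2 (pos 5, char 'a'): match length 1
  offset=3 (pos 4, char 'd'): match length 0
  offset=4 (pos 3, char 'd'): match length 0
  offset=5 (pos 2, char 'a'): match length 2
  offset=6 (pos 1, char 'd'): match length 0
  offset=7 (pos 0, char 'd'): match length 0
Longest match has length 2 at offset 5.
next_char = character at position 7 + 2 = 9 -> 'e'

Best match: offset=5, length=2 (matching 'ad' starting at position 2)
LZ77 triple: (5, 2, 'e')


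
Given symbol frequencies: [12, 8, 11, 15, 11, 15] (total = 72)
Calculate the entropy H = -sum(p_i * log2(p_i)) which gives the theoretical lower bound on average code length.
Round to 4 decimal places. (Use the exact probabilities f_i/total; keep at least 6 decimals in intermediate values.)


Per-symbol terms -p_i * log2(p_i) with p_i = f_i/72:
  p = 12/72 = 0.166667: log2(p) = -2.584963, -p*log2(p) = 0.430827
  p = 8/72 = 0.111111: log2(p) = -3.169925, -p*log2(p) = 0.352214
  p = 11/72 = 0.152778: log2(p) = -2.710493, -p*log2(p) = 0.414103
  p = 15/72 = 0.208333: log2(p) = -2.263034, -p*log2(p) = 0.471466
  p = 11/72 = 0.152778: log2(p) = -2.710493, -p*log2(p) = 0.414103
  p = 15/72 = 0.208333: log2(p) = -2.263034, -p*log2(p) = 0.471466
H = 0.430827 + 0.352214 + 0.414103 + 0.471466 + 0.414103 + 0.471466 = 2.554179

H = 2.5542 bits/symbol


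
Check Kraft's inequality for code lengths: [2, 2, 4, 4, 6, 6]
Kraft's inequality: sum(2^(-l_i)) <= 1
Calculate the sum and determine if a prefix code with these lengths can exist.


Sum = 2^(-2) + 2^(-2) + 2^(-4) + 2^(-4) + 2^(-6) + 2^(-6)
    = 0.25 + 0.25 + 0.0625 + 0.0625 + 0.015625 + 0.015625
    = 42/64 = 0.65625
Since 0.65625 <= 1, Kraft's inequality IS satisfied.
A prefix code with these lengths CAN exist.

Kraft sum = 0.65625. Satisfied.


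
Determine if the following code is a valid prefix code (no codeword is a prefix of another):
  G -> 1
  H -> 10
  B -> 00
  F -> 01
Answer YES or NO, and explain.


Checking each pair (does one codeword prefix another?):
  G='1' vs H='10': prefix -- VIOLATION

NO -- this is NOT a valid prefix code. G (1) is a prefix of H (10).


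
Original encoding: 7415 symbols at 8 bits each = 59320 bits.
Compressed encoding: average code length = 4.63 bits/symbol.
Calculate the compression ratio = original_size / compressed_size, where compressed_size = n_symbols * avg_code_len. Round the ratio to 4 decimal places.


original_size = n_symbols * orig_bits = 7415 * 8 = 59320 bits
compressed_size = n_symbols * avg_code_len = 7415 * 4.63 = 34331.45 bits
ratio = original_size / compressed_size = 59320 / 34331.45 = 1.7279

Compression ratio = 1.7279


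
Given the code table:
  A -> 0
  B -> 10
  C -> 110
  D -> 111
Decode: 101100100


Decoding:
10 -> B
110 -> C
0 -> A
10 -> B
0 -> A


Result: BCABA


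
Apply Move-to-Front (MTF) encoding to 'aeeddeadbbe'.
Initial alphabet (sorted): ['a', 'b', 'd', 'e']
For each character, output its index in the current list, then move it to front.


MTF encoding:
'a': index 0 in ['a', 'b', 'd', 'e'] -> ['a', 'b', 'd', 'e']
'e': index 3 in ['a', 'b', 'd', 'e'] -> ['e', 'a', 'b', 'd']
'e': index 0 in ['e', 'a', 'b', 'd'] -> ['e', 'a', 'b', 'd']
'd': index 3 in ['e', 'a', 'b', 'd'] -> ['d', 'e', 'a', 'b']
'd': index 0 in ['d', 'e', 'a', 'b'] -> ['d', 'e', 'a', 'b']
'e': index 1 in ['d', 'e', 'a', 'b'] -> ['e', 'd', 'a', 'b']
'a': index 2 in ['e', 'd', 'a', 'b'] -> ['a', 'e', 'd', 'b']
'd': index 2 in ['a', 'e', 'd', 'b'] -> ['d', 'a', 'e', 'b']
'b': index 3 in ['d', 'a', 'e', 'b'] -> ['b', 'd', 'a', 'e']
'b': index 0 in ['b', 'd', 'a', 'e'] -> ['b', 'd', 'a', 'e']
'e': index 3 in ['b', 'd', 'a', 'e'] -> ['e', 'b', 'd', 'a']


Output: [0, 3, 0, 3, 0, 1, 2, 2, 3, 0, 3]


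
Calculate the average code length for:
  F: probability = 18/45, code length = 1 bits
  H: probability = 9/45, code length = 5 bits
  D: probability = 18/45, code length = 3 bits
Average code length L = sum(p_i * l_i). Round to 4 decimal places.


Weighted contributions p_i * l_i:
  F: (18/45) * 1 = 18/45
  H: (9/45) * 5 = 45/45
  D: (18/45) * 3 = 54/45
Sum = (18 + 45 + 54)/45 = 117/45

L = 117/45 = 2.6000 bits/symbol


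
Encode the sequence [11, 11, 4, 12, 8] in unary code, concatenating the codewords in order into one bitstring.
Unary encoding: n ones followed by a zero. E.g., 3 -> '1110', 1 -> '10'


Encode each number as n ones followed by a terminating 0:
  11 -> 111111111110 (12 bits)
  11 -> 111111111110 (12 bits)
  4 -> 11110 (5 bits)
  12 -> 1111111111110 (13 bits)
  8 -> 111111110 (9 bits)
Total length = 12 + 12 + 5 + 13 + 9 = 51 bits.

Unary([11, 11, 4, 12, 8]) = 111111111110111111111110111101111111111110111111110 (51 bits)


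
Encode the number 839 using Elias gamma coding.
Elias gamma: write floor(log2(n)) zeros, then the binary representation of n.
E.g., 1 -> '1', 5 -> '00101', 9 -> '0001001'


num_bits = floor(log2(839)) + 1 = 10
leading_zeros = num_bits - 1 = 9
binary(839) = 1101000111

Elias gamma(839) = '000000000' + '1101000111' = 0000000001101000111 (19 bits)


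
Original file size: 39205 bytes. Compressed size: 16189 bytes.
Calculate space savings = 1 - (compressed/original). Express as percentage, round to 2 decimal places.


ratio = compressed/original = 16189/39205 = 0.412932
savings = 1 - ratio = 1 - 0.412932 = 0.587068
as a percentage: 0.587068 * 100 = 58.71%

Space savings = 1 - 16189/39205 = 58.71%


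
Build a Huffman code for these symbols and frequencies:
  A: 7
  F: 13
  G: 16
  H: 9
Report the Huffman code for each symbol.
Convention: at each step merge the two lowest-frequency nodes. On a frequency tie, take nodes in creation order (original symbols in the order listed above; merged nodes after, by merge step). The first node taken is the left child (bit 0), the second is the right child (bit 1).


Huffman tree construction:
Step 1: Merge A(7) + H(9) = 16
Step 2: Merge F(13) + G(16) = 29
Step 3: Merge (A+H)(16) + (F+G)(29) = 45
Read each symbol's code off the tree from the root (left child = 0, right child = 1).

Codes:
  A: 00 (length 2)
  F: 10 (length 2)
  G: 11 (length 2)
  H: 01 (length 2)
Average code length: 90/45 = 2.0000 bits/symbol


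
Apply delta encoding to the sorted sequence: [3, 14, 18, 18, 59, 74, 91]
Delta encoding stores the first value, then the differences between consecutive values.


First value: 3
Deltas:
  14 - 3 = 11
  18 - 14 = 4
  18 - 18 = 0
  59 - 18 = 41
  74 - 59 = 15
  91 - 74 = 17


Delta encoded: [3, 11, 4, 0, 41, 15, 17]


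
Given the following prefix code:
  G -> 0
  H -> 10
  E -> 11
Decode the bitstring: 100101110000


Decoding step by step:
Bits 10 -> H
Bits 0 -> G
Bits 10 -> H
Bits 11 -> E
Bits 10 -> H
Bits 0 -> G
Bits 0 -> G
Bits 0 -> G


Decoded message: HGHEHGGG


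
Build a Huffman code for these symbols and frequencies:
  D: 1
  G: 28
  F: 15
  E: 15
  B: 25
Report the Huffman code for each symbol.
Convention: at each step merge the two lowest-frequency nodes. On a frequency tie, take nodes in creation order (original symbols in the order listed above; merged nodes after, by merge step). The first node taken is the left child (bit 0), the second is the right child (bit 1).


Huffman tree construction:
Step 1: Merge D(1) + F(15) = 16
Step 2: Merge E(15) + (D+F)(16) = 31
Step 3: Merge B(25) + G(28) = 53
Step 4: Merge (E+(D+F))(31) + (B+G)(53) = 84
Read each symbol's code off the tree from the root (left child = 0, right child = 1).

Codes:
  D: 010 (length 3)
  G: 11 (length 2)
  F: 011 (length 3)
  E: 00 (length 2)
  B: 10 (length 2)
Average code length: 184/84 = 2.1905 bits/symbol


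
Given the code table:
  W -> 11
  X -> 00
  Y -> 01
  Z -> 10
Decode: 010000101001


Decoding:
01 -> Y
00 -> X
00 -> X
10 -> Z
10 -> Z
01 -> Y


Result: YXXZZY


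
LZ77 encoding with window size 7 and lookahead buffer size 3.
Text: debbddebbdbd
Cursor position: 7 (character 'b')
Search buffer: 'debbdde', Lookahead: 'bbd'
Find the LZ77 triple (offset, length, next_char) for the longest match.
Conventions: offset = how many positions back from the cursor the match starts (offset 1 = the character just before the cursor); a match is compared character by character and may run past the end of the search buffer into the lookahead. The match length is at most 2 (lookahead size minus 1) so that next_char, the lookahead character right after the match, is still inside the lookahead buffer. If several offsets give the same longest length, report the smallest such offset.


Try each offset into the search buffer:
  offset=1 (pos 6, char 'e'): match length 0
  offset=2 (pos 5, char 'd'): match length 0
  offset=3 (pos 4, char 'd'): match length 0
  offset=4 (pos 3, char 'b'): match length 1
  offset=5 (pos 2, char 'b'): match length 2
  offset=6 (pos 1, char 'e'): match length 0
  offset=7 (pos 0, char 'd'): match length 0
Longest match has length 2 at offset 5.
next_char = character at position 7 + 2 = 9 -> 'd'

Best match: offset=5, length=2 (matching 'bb' starting at position 2)
LZ77 triple: (5, 2, 'd')


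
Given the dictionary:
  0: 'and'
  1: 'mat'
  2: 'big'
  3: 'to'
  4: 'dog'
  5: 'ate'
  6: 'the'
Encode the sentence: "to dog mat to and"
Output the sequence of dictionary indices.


Look up each word in the dictionary:
  'to' -> 3
  'dog' -> 4
  'mat' -> 1
  'to' -> 3
  'and' -> 0

Encoded: [3, 4, 1, 3, 0]


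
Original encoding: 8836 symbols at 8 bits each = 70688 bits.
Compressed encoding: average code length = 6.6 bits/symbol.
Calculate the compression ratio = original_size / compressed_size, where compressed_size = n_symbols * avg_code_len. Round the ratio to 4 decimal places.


original_size = n_symbols * orig_bits = 8836 * 8 = 70688 bits
compressed_size = n_symbols * avg_code_len = 8836 * 6.6 = 58317.6 bits
ratio = original_size / compressed_size = 70688 / 58317.6 = 1.2121

Compression ratio = 1.2121


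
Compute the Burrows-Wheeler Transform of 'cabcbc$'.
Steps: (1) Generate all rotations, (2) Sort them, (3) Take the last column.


Rotations (sorted):
  0: $cabcbc -> last char: c
  1: abcbc$c -> last char: c
  2: bc$cabc -> last char: c
  3: bcbc$ca -> last char: a
  4: c$cabcb -> last char: b
  5: cabcbc$ -> last char: $
  6: cbc$cab -> last char: b


BWT = cccab$b


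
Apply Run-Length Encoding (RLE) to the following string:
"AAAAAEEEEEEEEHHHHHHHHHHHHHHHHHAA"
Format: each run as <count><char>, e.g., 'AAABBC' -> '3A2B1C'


Scanning runs left to right:
  i=0: run of 'A' x 5 -> '5A'
  i=5: run of 'E' x 8 -> '8E'
  i=13: run of 'H' x 17 -> '17H'
  i=30: run of 'A' x 2 -> '2A'

RLE = 5A8E17H2A


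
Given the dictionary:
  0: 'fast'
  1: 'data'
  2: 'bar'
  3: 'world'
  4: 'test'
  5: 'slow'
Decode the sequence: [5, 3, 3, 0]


Look up each index in the dictionary:
  5 -> 'slow'
  3 -> 'world'
  3 -> 'world'
  0 -> 'fast'

Decoded: "slow world world fast"


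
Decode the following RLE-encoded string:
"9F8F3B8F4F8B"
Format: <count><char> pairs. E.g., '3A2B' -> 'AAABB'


Expanding each <count><char> pair:
  9F -> 'FFFFFFFFF'
  8F -> 'FFFFFFFF'
  3B -> 'BBB'
  8F -> 'FFFFFFFF'
  4F -> 'FFFF'
  8B -> 'BBBBBBBB'

Decoded = FFFFFFFFFFFFFFFFFBBBFFFFFFFFFFFFBBBBBBBB


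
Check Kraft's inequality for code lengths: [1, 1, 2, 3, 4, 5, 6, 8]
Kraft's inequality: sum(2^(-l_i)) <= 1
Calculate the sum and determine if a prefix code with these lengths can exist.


Sum = 2^(-1) + 2^(-1) + 2^(-2) + 2^(-3) + 2^(-4) + 2^(-5) + 2^(-6) + 2^(-8)
    = 0.5 + 0.5 + 0.25 + 0.125 + 0.0625 + 0.03125 + 0.015625 + 0.00390625
    = 381/256 = 1.48828125
Since 1.48828125 > 1, Kraft's inequality is NOT satisfied.
A prefix code with these lengths CANNOT exist.

Kraft sum = 1.48828125. Not satisfied.


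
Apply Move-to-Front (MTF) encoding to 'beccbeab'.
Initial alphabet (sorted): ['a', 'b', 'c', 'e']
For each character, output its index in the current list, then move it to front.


MTF encoding:
'b': index 1 in ['a', 'b', 'c', 'e'] -> ['b', 'a', 'c', 'e']
'e': index 3 in ['b', 'a', 'c', 'e'] -> ['e', 'b', 'a', 'c']
'c': index 3 in ['e', 'b', 'a', 'c'] -> ['c', 'e', 'b', 'a']
'c': index 0 in ['c', 'e', 'b', 'a'] -> ['c', 'e', 'b', 'a']
'b': index 2 in ['c', 'e', 'b', 'a'] -> ['b', 'c', 'e', 'a']
'e': index 2 in ['b', 'c', 'e', 'a'] -> ['e', 'b', 'c', 'a']
'a': index 3 in ['e', 'b', 'c', 'a'] -> ['a', 'e', 'b', 'c']
'b': index 2 in ['a', 'e', 'b', 'c'] -> ['b', 'a', 'e', 'c']


Output: [1, 3, 3, 0, 2, 2, 3, 2]


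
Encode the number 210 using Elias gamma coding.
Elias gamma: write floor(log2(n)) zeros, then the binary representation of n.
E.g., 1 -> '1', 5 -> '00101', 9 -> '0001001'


num_bits = floor(log2(210)) + 1 = 8
leading_zeros = num_bits - 1 = 7
binary(210) = 11010010

Elias gamma(210) = '0000000' + '11010010' = 000000011010010 (15 bits)


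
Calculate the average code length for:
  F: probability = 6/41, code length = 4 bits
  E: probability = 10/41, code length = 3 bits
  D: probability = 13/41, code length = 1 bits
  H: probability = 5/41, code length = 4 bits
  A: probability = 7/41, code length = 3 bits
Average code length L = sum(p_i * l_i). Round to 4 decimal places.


Weighted contributions p_i * l_i:
  F: (6/41) * 4 = 24/41
  E: (10/41) * 3 = 30/41
  D: (13/41) * 1 = 13/41
  H: (5/41) * 4 = 20/41
  A: (7/41) * 3 = 21/41
Sum = (24 + 30 + 13 + 20 + 21)/41 = 108/41

L = 108/41 = 2.6341 bits/symbol


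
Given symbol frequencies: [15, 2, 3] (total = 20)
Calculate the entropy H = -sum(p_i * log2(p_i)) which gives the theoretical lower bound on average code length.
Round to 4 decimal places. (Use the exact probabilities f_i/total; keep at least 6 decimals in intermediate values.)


Per-symbol terms -p_i * log2(p_i) with p_i = f_i/20:
  p = 15/20 = 0.750000: log2(p) = -0.415037, -p*log2(p) = 0.311278
  p = 2/20 = 0.100000: log2(p) = -3.321928, -p*log2(p) = 0.332193
  p = 3/20 = 0.150000: log2(p) = -2.736966, -p*log2(p) = 0.410545
H = 0.311278 + 0.332193 + 0.410545 = 1.054016

H = 1.054 bits/symbol


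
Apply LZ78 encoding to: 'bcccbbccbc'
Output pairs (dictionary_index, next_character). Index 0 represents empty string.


LZ78 encoding steps:
Dictionary: {0: ''}
Step 1: w='' (idx 0), next='b' -> output (0, 'b'), add 'b' as idx 1
Step 2: w='' (idx 0), next='c' -> output (0, 'c'), add 'c' as idx 2
Step 3: w='c' (idx 2), next='c' -> output (2, 'c'), add 'cc' as idx 3
Step 4: w='b' (idx 1), next='b' -> output (1, 'b'), add 'bb' as idx 4
Step 5: w='cc' (idx 3), next='b' -> output (3, 'b'), add 'ccb' as idx 5
Step 6: w='c' (idx 2), end of input -> output (2, '')


Encoded: [(0, 'b'), (0, 'c'), (2, 'c'), (1, 'b'), (3, 'b'), (2, '')]


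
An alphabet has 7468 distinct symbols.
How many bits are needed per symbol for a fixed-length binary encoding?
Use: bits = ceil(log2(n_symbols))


log2(7468) = 12.8665
Bracket: 2^12 = 4096 < 7468 <= 2^13 = 8192
So ceil(log2(7468)) = 13

bits = ceil(log2(7468)) = ceil(12.8665) = 13 bits


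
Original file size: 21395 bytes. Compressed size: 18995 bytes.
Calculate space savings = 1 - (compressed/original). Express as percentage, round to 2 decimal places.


ratio = compressed/original = 18995/21395 = 0.887824
savings = 1 - ratio = 1 - 0.887824 = 0.112176
as a percentage: 0.112176 * 100 = 11.22%

Space savings = 1 - 18995/21395 = 11.22%


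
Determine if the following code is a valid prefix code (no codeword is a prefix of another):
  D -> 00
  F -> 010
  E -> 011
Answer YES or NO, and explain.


Checking each pair (does one codeword prefix another?):
  D='00' vs F='010': no prefix
  D='00' vs E='011': no prefix
  F='010' vs D='00': no prefix
  F='010' vs E='011': no prefix
  E='011' vs D='00': no prefix
  E='011' vs F='010': no prefix
No violation found over all pairs.

YES -- this is a valid prefix code. No codeword is a prefix of any other codeword.


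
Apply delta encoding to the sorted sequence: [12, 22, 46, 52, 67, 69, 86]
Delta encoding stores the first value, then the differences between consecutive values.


First value: 12
Deltas:
  22 - 12 = 10
  46 - 22 = 24
  52 - 46 = 6
  67 - 52 = 15
  69 - 67 = 2
  86 - 69 = 17


Delta encoded: [12, 10, 24, 6, 15, 2, 17]


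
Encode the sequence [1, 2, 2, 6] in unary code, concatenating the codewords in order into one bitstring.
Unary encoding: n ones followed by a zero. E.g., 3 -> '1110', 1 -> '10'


Encode each number as n ones followed by a terminating 0:
  1 -> 10 (2 bits)
  2 -> 110 (3 bits)
  2 -> 110 (3 bits)
  6 -> 1111110 (7 bits)
Total length = 2 + 3 + 3 + 7 = 15 bits.

Unary([1, 2, 2, 6]) = 101101101111110 (15 bits)


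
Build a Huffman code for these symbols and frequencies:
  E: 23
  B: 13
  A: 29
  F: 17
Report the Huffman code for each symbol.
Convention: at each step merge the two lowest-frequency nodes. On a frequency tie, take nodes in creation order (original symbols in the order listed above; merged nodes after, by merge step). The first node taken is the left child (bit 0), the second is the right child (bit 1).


Huffman tree construction:
Step 1: Merge B(13) + F(17) = 30
Step 2: Merge E(23) + A(29) = 52
Step 3: Merge (B+F)(30) + (E+A)(52) = 82
Read each symbol's code off the tree from the root (left child = 0, right child = 1).

Codes:
  E: 10 (length 2)
  B: 00 (length 2)
  A: 11 (length 2)
  F: 01 (length 2)
Average code length: 164/82 = 2.0000 bits/symbol


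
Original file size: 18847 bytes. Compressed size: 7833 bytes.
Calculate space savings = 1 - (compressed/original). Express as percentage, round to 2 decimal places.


ratio = compressed/original = 7833/18847 = 0.41561
savings = 1 - ratio = 1 - 0.41561 = 0.58439
as a percentage: 0.58439 * 100 = 58.44%

Space savings = 1 - 7833/18847 = 58.44%


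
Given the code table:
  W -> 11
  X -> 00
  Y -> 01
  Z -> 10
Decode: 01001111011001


Decoding:
01 -> Y
00 -> X
11 -> W
11 -> W
01 -> Y
10 -> Z
01 -> Y


Result: YXWWYZY


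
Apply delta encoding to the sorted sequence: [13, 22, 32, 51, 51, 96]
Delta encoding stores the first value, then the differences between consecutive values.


First value: 13
Deltas:
  22 - 13 = 9
  32 - 22 = 10
  51 - 32 = 19
  51 - 51 = 0
  96 - 51 = 45


Delta encoded: [13, 9, 10, 19, 0, 45]


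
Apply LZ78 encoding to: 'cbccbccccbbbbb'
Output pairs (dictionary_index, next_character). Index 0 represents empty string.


LZ78 encoding steps:
Dictionary: {0: ''}
Step 1: w='' (idx 0), next='c' -> output (0, 'c'), add 'c' as idx 1
Step 2: w='' (idx 0), next='b' -> output (0, 'b'), add 'b' as idx 2
Step 3: w='c' (idx 1), next='c' -> output (1, 'c'), add 'cc' as idx 3
Step 4: w='b' (idx 2), next='c' -> output (2, 'c'), add 'bc' as idx 4
Step 5: w='cc' (idx 3), next='c' -> output (3, 'c'), add 'ccc' as idx 5
Step 6: w='b' (idx 2), next='b' -> output (2, 'b'), add 'bb' as idx 6
Step 7: w='bb' (idx 6), next='b' -> output (6, 'b'), add 'bbb' as idx 7


Encoded: [(0, 'c'), (0, 'b'), (1, 'c'), (2, 'c'), (3, 'c'), (2, 'b'), (6, 'b')]


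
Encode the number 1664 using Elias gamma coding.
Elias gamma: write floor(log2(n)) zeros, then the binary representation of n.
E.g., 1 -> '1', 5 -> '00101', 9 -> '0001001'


num_bits = floor(log2(1664)) + 1 = 11
leading_zeros = num_bits - 1 = 10
binary(1664) = 11010000000

Elias gamma(1664) = '0000000000' + '11010000000' = 000000000011010000000 (21 bits)


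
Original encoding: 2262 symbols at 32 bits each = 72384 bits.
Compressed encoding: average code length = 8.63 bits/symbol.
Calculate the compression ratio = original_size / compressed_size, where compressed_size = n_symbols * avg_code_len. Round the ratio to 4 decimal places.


original_size = n_symbols * orig_bits = 2262 * 32 = 72384 bits
compressed_size = n_symbols * avg_code_len = 2262 * 8.63 = 19521.06 bits
ratio = original_size / compressed_size = 72384 / 19521.06 = 3.708

Compression ratio = 3.708


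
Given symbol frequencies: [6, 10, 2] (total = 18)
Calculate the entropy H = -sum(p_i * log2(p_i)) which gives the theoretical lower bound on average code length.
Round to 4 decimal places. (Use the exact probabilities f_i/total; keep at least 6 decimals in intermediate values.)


Per-symbol terms -p_i * log2(p_i) with p_i = f_i/18:
  p = 6/18 = 0.333333: log2(p) = -1.584963, -p*log2(p) = 0.528321
  p = 10/18 = 0.555556: log2(p) = -0.847997, -p*log2(p) = 0.471109
  p = 2/18 = 0.111111: log2(p) = -3.169925, -p*log2(p) = 0.352214
H = 0.528321 + 0.471109 + 0.352214 = 1.351644

H = 1.3516 bits/symbol


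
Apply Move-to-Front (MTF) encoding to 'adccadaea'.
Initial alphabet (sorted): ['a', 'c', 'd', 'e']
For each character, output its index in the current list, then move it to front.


MTF encoding:
'a': index 0 in ['a', 'c', 'd', 'e'] -> ['a', 'c', 'd', 'e']
'd': index 2 in ['a', 'c', 'd', 'e'] -> ['d', 'a', 'c', 'e']
'c': index 2 in ['d', 'a', 'c', 'e'] -> ['c', 'd', 'a', 'e']
'c': index 0 in ['c', 'd', 'a', 'e'] -> ['c', 'd', 'a', 'e']
'a': index 2 in ['c', 'd', 'a', 'e'] -> ['a', 'c', 'd', 'e']
'd': index 2 in ['a', 'c', 'd', 'e'] -> ['d', 'a', 'c', 'e']
'a': index 1 in ['d', 'a', 'c', 'e'] -> ['a', 'd', 'c', 'e']
'e': index 3 in ['a', 'd', 'c', 'e'] -> ['e', 'a', 'd', 'c']
'a': index 1 in ['e', 'a', 'd', 'c'] -> ['a', 'e', 'd', 'c']


Output: [0, 2, 2, 0, 2, 2, 1, 3, 1]


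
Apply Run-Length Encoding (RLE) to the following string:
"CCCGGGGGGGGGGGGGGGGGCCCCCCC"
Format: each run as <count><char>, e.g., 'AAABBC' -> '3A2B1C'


Scanning runs left to right:
  i=0: run of 'C' x 3 -> '3C'
  i=3: run of 'G' x 17 -> '17G'
  i=20: run of 'C' x 7 -> '7C'

RLE = 3C17G7C


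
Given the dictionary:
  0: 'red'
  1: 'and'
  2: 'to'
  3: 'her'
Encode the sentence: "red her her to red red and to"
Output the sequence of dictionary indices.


Look up each word in the dictionary:
  'red' -> 0
  'her' -> 3
  'her' -> 3
  'to' -> 2
  'red' -> 0
  'red' -> 0
  'and' -> 1
  'to' -> 2

Encoded: [0, 3, 3, 2, 0, 0, 1, 2]


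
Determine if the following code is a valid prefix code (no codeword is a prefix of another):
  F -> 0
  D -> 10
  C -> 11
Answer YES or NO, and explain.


Checking each pair (does one codeword prefix another?):
  F='0' vs D='10': no prefix
  F='0' vs C='11': no prefix
  D='10' vs F='0': no prefix
  D='10' vs C='11': no prefix
  C='11' vs F='0': no prefix
  C='11' vs D='10': no prefix
No violation found over all pairs.

YES -- this is a valid prefix code. No codeword is a prefix of any other codeword.


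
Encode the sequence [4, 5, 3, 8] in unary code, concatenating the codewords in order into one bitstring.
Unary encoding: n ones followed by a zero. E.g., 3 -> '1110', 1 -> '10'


Encode each number as n ones followed by a terminating 0:
  4 -> 11110 (5 bits)
  5 -> 111110 (6 bits)
  3 -> 1110 (4 bits)
  8 -> 111111110 (9 bits)
Total length = 5 + 6 + 4 + 9 = 24 bits.

Unary([4, 5, 3, 8]) = 111101111101110111111110 (24 bits)


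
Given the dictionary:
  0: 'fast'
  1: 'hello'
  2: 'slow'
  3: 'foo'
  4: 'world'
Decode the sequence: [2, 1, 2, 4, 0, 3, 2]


Look up each index in the dictionary:
  2 -> 'slow'
  1 -> 'hello'
  2 -> 'slow'
  4 -> 'world'
  0 -> 'fast'
  3 -> 'foo'
  2 -> 'slow'

Decoded: "slow hello slow world fast foo slow"


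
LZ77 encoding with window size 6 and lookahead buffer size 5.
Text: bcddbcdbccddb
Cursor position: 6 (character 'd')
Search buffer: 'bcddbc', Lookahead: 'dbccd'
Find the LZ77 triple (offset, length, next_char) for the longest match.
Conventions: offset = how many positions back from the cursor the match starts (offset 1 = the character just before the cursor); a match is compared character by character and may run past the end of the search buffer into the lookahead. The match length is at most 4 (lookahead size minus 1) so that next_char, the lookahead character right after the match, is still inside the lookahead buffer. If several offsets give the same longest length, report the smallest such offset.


Try each offset into the search buffer:
  offset=1 (pos 5, char 'c'): match length 0
  offset=2 (pos 4, char 'b'): match length 0
  offset=3 (pos 3, char 'd'): match length 3
  offset=4 (pos 2, char 'd'): match length 1
  offset=5 (pos 1, char 'c'): match length 0
  offset=6 (pos 0, char 'b'): match length 0
Longest match has length 3 at offset 3.
next_char = character at position 6 + 3 = 9 -> 'c'

Best match: offset=3, length=3 (matching 'dbc' starting at position 3)
LZ77 triple: (3, 3, 'c')


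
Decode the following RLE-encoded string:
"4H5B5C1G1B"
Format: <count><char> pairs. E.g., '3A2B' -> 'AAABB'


Expanding each <count><char> pair:
  4H -> 'HHHH'
  5B -> 'BBBBB'
  5C -> 'CCCCC'
  1G -> 'G'
  1B -> 'B'

Decoded = HHHHBBBBBCCCCCGB


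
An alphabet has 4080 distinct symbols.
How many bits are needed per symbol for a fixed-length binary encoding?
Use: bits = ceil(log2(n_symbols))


log2(4080) = 11.9944
Bracket: 2^11 = 2048 < 4080 <= 2^12 = 4096
So ceil(log2(4080)) = 12

bits = ceil(log2(4080)) = ceil(11.9944) = 12 bits


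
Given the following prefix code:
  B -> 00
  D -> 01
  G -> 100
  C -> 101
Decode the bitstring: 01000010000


Decoding step by step:
Bits 01 -> D
Bits 00 -> B
Bits 00 -> B
Bits 100 -> G
Bits 00 -> B


Decoded message: DBBGB


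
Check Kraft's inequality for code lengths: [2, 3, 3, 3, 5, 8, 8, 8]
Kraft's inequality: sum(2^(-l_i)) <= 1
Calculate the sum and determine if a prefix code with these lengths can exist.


Sum = 2^(-2) + 2^(-3) + 2^(-3) + 2^(-3) + 2^(-5) + 2^(-8) + 2^(-8) + 2^(-8)
    = 0.25 + 0.125 + 0.125 + 0.125 + 0.03125 + 0.00390625 + 0.00390625 + 0.00390625
    = 171/256 = 0.66796875
Since 0.66796875 <= 1, Kraft's inequality IS satisfied.
A prefix code with these lengths CAN exist.

Kraft sum = 0.66796875. Satisfied.


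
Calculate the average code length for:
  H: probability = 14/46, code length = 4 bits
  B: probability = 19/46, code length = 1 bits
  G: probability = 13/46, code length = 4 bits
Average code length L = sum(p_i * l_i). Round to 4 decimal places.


Weighted contributions p_i * l_i:
  H: (14/46) * 4 = 56/46
  B: (19/46) * 1 = 19/46
  G: (13/46) * 4 = 52/46
Sum = (56 + 19 + 52)/46 = 127/46

L = 127/46 = 2.7609 bits/symbol


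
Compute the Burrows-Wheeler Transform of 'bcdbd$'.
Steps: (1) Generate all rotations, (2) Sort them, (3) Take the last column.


Rotations (sorted):
  0: $bcdbd -> last char: d
  1: bcdbd$ -> last char: $
  2: bd$bcd -> last char: d
  3: cdbd$b -> last char: b
  4: d$bcdb -> last char: b
  5: dbd$bc -> last char: c


BWT = d$dbbc


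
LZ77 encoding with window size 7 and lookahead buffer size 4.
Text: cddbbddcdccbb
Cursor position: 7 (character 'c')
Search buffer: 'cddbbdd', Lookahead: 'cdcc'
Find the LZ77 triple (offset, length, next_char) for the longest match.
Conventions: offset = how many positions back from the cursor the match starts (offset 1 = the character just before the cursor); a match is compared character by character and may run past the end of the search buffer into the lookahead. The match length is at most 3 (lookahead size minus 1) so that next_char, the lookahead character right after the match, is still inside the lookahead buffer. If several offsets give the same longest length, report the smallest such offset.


Try each offset into the search buffer:
  offset=1 (pos 6, char 'd'): match length 0
  offset=2 (pos 5, char 'd'): match length 0
  offset=3 (pos 4, char 'b'): match length 0
  offset=4 (pos 3, char 'b'): match length 0
  offset=5 (pos 2, char 'd'): match length 0
  offset=6 (pos 1, char 'd'): match length 0
  offset=7 (pos 0, char 'c'): match length 2
Longest match has length 2 at offset 7.
next_char = character at position 7 + 2 = 9 -> 'c'

Best match: offset=7, length=2 (matching 'cd' starting at position 0)
LZ77 triple: (7, 2, 'c')


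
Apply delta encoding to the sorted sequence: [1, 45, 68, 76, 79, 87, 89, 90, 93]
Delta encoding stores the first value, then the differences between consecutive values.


First value: 1
Deltas:
  45 - 1 = 44
  68 - 45 = 23
  76 - 68 = 8
  79 - 76 = 3
  87 - 79 = 8
  89 - 87 = 2
  90 - 89 = 1
  93 - 90 = 3


Delta encoded: [1, 44, 23, 8, 3, 8, 2, 1, 3]


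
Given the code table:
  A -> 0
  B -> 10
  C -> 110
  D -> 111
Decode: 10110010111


Decoding:
10 -> B
110 -> C
0 -> A
10 -> B
111 -> D


Result: BCABD


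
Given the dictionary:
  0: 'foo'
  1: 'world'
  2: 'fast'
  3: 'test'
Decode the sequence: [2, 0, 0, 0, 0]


Look up each index in the dictionary:
  2 -> 'fast'
  0 -> 'foo'
  0 -> 'foo'
  0 -> 'foo'
  0 -> 'foo'

Decoded: "fast foo foo foo foo"


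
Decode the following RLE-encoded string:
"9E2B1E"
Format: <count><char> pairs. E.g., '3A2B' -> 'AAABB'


Expanding each <count><char> pair:
  9E -> 'EEEEEEEEE'
  2B -> 'BB'
  1E -> 'E'

Decoded = EEEEEEEEEBBE


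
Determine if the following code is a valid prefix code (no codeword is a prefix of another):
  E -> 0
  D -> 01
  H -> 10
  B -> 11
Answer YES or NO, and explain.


Checking each pair (does one codeword prefix another?):
  E='0' vs D='01': prefix -- VIOLATION

NO -- this is NOT a valid prefix code. E (0) is a prefix of D (01).


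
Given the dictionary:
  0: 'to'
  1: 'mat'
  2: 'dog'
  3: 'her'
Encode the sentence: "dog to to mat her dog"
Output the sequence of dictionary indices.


Look up each word in the dictionary:
  'dog' -> 2
  'to' -> 0
  'to' -> 0
  'mat' -> 1
  'her' -> 3
  'dog' -> 2

Encoded: [2, 0, 0, 1, 3, 2]


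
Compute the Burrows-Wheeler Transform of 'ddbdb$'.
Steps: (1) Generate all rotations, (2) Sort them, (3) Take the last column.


Rotations (sorted):
  0: $ddbdb -> last char: b
  1: b$ddbd -> last char: d
  2: bdb$dd -> last char: d
  3: db$ddb -> last char: b
  4: dbdb$d -> last char: d
  5: ddbdb$ -> last char: $


BWT = bddbd$


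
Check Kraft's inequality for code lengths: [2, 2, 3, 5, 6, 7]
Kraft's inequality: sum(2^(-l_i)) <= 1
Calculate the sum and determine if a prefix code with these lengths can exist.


Sum = 2^(-2) + 2^(-2) + 2^(-3) + 2^(-5) + 2^(-6) + 2^(-7)
    = 0.25 + 0.25 + 0.125 + 0.03125 + 0.015625 + 0.0078125
    = 87/128 = 0.6796875
Since 0.6796875 <= 1, Kraft's inequality IS satisfied.
A prefix code with these lengths CAN exist.

Kraft sum = 0.6796875. Satisfied.


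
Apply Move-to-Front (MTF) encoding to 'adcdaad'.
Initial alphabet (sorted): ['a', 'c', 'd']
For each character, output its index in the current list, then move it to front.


MTF encoding:
'a': index 0 in ['a', 'c', 'd'] -> ['a', 'c', 'd']
'd': index 2 in ['a', 'c', 'd'] -> ['d', 'a', 'c']
'c': index 2 in ['d', 'a', 'c'] -> ['c', 'd', 'a']
'd': index 1 in ['c', 'd', 'a'] -> ['d', 'c', 'a']
'a': index 2 in ['d', 'c', 'a'] -> ['a', 'd', 'c']
'a': index 0 in ['a', 'd', 'c'] -> ['a', 'd', 'c']
'd': index 1 in ['a', 'd', 'c'] -> ['d', 'a', 'c']


Output: [0, 2, 2, 1, 2, 0, 1]


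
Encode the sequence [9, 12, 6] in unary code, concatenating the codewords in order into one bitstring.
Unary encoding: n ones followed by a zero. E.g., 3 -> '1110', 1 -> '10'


Encode each number as n ones followed by a terminating 0:
  9 -> 1111111110 (10 bits)
  12 -> 1111111111110 (13 bits)
  6 -> 1111110 (7 bits)
Total length = 10 + 13 + 7 = 30 bits.

Unary([9, 12, 6]) = 111111111011111111111101111110 (30 bits)


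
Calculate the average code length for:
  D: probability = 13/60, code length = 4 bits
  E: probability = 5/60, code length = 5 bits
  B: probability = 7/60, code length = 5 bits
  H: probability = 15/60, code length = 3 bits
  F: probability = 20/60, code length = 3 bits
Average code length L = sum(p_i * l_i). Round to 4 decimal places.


Weighted contributions p_i * l_i:
  D: (13/60) * 4 = 52/60
  E: (5/60) * 5 = 25/60
  B: (7/60) * 5 = 35/60
  H: (15/60) * 3 = 45/60
  F: (20/60) * 3 = 60/60
Sum = (52 + 25 + 35 + 45 + 60)/60 = 217/60

L = 217/60 = 3.6167 bits/symbol


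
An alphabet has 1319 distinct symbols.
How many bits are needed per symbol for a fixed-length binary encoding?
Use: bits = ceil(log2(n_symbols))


log2(1319) = 10.3652
Bracket: 2^10 = 1024 < 1319 <= 2^11 = 2048
So ceil(log2(1319)) = 11

bits = ceil(log2(1319)) = ceil(10.3652) = 11 bits


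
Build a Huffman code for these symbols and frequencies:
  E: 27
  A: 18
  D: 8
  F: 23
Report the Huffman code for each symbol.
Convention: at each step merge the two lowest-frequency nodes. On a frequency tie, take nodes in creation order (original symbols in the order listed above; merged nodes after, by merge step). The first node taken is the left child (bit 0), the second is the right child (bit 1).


Huffman tree construction:
Step 1: Merge D(8) + A(18) = 26
Step 2: Merge F(23) + (D+A)(26) = 49
Step 3: Merge E(27) + (F+(D+A))(49) = 76
Read each symbol's code off the tree from the root (left child = 0, right child = 1).

Codes:
  E: 0 (length 1)
  A: 111 (length 3)
  D: 110 (length 3)
  F: 10 (length 2)
Average code length: 151/76 = 1.9868 bits/symbol


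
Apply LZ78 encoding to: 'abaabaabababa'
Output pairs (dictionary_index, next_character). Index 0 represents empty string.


LZ78 encoding steps:
Dictionary: {0: ''}
Step 1: w='' (idx 0), next='a' -> output (0, 'a'), add 'a' as idx 1
Step 2: w='' (idx 0), next='b' -> output (0, 'b'), add 'b' as idx 2
Step 3: w='a' (idx 1), next='a' -> output (1, 'a'), add 'aa' as idx 3
Step 4: w='b' (idx 2), next='a' -> output (2, 'a'), add 'ba' as idx 4
Step 5: w='a' (idx 1), next='b' -> output (1, 'b'), add 'ab' as idx 5
Step 6: w='ab' (idx 5), next='a' -> output (5, 'a'), add 'aba' as idx 6
Step 7: w='ba' (idx 4), end of input -> output (4, '')


Encoded: [(0, 'a'), (0, 'b'), (1, 'a'), (2, 'a'), (1, 'b'), (5, 'a'), (4, '')]


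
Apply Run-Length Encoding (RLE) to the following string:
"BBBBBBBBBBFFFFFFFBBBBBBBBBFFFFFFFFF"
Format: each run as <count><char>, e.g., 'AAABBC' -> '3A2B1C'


Scanning runs left to right:
  i=0: run of 'B' x 10 -> '10B'
  i=10: run of 'F' x 7 -> '7F'
  i=17: run of 'B' x 9 -> '9B'
  i=26: run of 'F' x 9 -> '9F'

RLE = 10B7F9B9F


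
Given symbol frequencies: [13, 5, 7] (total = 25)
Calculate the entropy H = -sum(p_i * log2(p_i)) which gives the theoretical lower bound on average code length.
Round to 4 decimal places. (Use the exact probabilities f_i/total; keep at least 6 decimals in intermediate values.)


Per-symbol terms -p_i * log2(p_i) with p_i = f_i/25:
  p = 13/25 = 0.520000: log2(p) = -0.943416, -p*log2(p) = 0.490577
  p = 5/25 = 0.200000: log2(p) = -2.321928, -p*log2(p) = 0.464386
  p = 7/25 = 0.280000: log2(p) = -1.836501, -p*log2(p) = 0.514220
H = 0.490577 + 0.464386 + 0.514220 = 1.469183

H = 1.4692 bits/symbol


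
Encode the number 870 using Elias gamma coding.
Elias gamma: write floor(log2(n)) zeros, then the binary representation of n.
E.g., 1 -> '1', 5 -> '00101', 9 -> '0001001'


num_bits = floor(log2(870)) + 1 = 10
leading_zeros = num_bits - 1 = 9
binary(870) = 1101100110

Elias gamma(870) = '000000000' + '1101100110' = 0000000001101100110 (19 bits)


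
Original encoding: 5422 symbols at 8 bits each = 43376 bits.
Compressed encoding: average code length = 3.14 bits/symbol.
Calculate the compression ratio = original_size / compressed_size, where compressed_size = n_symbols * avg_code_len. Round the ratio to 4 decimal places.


original_size = n_symbols * orig_bits = 5422 * 8 = 43376 bits
compressed_size = n_symbols * avg_code_len = 5422 * 3.14 = 17025.08 bits
ratio = original_size / compressed_size = 43376 / 17025.08 = 2.5478

Compression ratio = 2.5478


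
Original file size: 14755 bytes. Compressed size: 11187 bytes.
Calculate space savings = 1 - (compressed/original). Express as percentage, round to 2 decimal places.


ratio = compressed/original = 11187/14755 = 0.758184
savings = 1 - ratio = 1 - 0.758184 = 0.241816
as a percentage: 0.241816 * 100 = 24.18%

Space savings = 1 - 11187/14755 = 24.18%


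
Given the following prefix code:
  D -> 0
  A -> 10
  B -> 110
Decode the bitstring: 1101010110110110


Decoding step by step:
Bits 110 -> B
Bits 10 -> A
Bits 10 -> A
Bits 110 -> B
Bits 110 -> B
Bits 110 -> B


Decoded message: BAABBB


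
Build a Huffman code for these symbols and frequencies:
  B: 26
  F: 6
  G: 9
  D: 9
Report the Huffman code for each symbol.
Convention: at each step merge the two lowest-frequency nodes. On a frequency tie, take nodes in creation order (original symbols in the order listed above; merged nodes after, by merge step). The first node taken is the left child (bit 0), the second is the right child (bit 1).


Huffman tree construction:
Step 1: Merge F(6) + G(9) = 15
Step 2: Merge D(9) + (F+G)(15) = 24
Step 3: Merge (D+(F+G))(24) + B(26) = 50
Read each symbol's code off the tree from the root (left child = 0, right child = 1).

Codes:
  B: 1 (length 1)
  F: 010 (length 3)
  G: 011 (length 3)
  D: 00 (length 2)
Average code length: 89/50 = 1.7800 bits/symbol


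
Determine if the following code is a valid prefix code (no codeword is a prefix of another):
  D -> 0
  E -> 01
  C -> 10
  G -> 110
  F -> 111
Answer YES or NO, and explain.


Checking each pair (does one codeword prefix another?):
  D='0' vs E='01': prefix -- VIOLATION

NO -- this is NOT a valid prefix code. D (0) is a prefix of E (01).


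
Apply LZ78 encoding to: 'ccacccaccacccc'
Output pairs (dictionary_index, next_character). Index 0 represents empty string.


LZ78 encoding steps:
Dictionary: {0: ''}
Step 1: w='' (idx 0), next='c' -> output (0, 'c'), add 'c' as idx 1
Step 2: w='c' (idx 1), next='a' -> output (1, 'a'), add 'ca' as idx 2
Step 3: w='c' (idx 1), next='c' -> output (1, 'c'), add 'cc' as idx 3
Step 4: w='ca' (idx 2), next='c' -> output (2, 'c'), add 'cac' as idx 4
Step 5: w='cac' (idx 4), next='c' -> output (4, 'c'), add 'cacc' as idx 5
Step 6: w='cc' (idx 3), end of input -> output (3, '')


Encoded: [(0, 'c'), (1, 'a'), (1, 'c'), (2, 'c'), (4, 'c'), (3, '')]
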